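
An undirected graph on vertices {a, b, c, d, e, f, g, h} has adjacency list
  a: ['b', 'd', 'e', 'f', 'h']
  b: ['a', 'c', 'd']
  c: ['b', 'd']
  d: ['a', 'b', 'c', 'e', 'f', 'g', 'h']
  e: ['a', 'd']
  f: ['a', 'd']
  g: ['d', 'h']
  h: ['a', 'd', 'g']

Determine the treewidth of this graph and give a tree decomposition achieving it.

The largest bag has 3 vertices, giving width 2; this decomposition certifies tw(G) ≤ 2. On the other hand G contains the 3-clique {d, g, h}. A clique must lie in a single bag of any decomposition, so no decomposition can have width below 2. Hence tw(G) = 2 exactly.

Treewidth 2.
One optimal decomposition is:
Bags: B1 = {a, d, e}  B2 = {a, b, d}  B3 = {a, d, h}  B4 = {a, d, f}  B5 = {b, c, d}  B6 = {d, g, h}
Tree: B1–B2, B2–B3, B2–B4, B2–B5, B3–B6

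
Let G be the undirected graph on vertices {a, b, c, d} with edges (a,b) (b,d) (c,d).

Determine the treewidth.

1

A width-1 tree decomposition is:
Bags: B1 = {c, d}  B2 = {b, d}  B3 = {a, b}
Tree: B1–B2, B2–B3
Every bag has size at most 2, so the width is 2 − 1 = 1 and tw(G) ≤ 1. Any graph with an edge has treewidth ≥ 1, and G has the edge c–d. Therefore the treewidth is 1.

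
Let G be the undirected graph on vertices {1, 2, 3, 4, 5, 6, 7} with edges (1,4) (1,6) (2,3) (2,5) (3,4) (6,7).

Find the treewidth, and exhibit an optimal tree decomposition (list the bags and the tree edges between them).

Every bag has size at most 2, so the width is 2 − 1 = 1 and tw(G) ≤ 1. Since G has at least one edge (e.g. 7–6), it is not an edgeless graph, so tw(G) ≥ 1. Combining the bounds, tw(G) = 1.

Treewidth 1.
One optimal decomposition is:
Bags: B1 = {6, 7}  B2 = {1, 6}  B3 = {1, 4}  B4 = {3, 4}  B5 = {2, 3}  B6 = {2, 5}
Tree: B1–B2, B2–B3, B3–B4, B4–B5, B5–B6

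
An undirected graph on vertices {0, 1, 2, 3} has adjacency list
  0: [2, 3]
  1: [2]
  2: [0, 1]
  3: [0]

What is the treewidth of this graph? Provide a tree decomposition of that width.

Every bag has size at most 2, so the width is 2 − 1 = 1 and tw(G) ≤ 1. G has an edge, so its treewidth is at least 1. Hence tw(G) = 1 exactly.

Treewidth 1.
One such decomposition:
Bags: B1 = {1, 2}  B2 = {0, 2}  B3 = {0, 3}
Tree: B1–B2, B2–B3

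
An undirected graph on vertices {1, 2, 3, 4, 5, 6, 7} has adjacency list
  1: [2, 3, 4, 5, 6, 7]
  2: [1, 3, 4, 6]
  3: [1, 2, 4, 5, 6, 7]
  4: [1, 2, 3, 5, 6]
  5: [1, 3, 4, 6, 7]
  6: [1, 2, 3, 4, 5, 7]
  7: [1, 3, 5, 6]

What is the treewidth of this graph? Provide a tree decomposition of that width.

The largest bag has 5 vertices, giving width 4; this decomposition certifies tw(G) ≤ 4. Conversely, {1, 2, 3, 4, 6} is a clique of size 5, and the vertices of any clique must share a bag in every tree decomposition; so some bag has ≥ 5 vertices and tw(G) ≥ 4. Hence tw(G) = 4 exactly.

Treewidth 4.
One optimal decomposition is:
Bags: B1 = {1, 3, 5, 6, 7}  B2 = {1, 3, 4, 5, 6}  B3 = {1, 2, 3, 4, 6}
Tree: B1–B2, B2–B3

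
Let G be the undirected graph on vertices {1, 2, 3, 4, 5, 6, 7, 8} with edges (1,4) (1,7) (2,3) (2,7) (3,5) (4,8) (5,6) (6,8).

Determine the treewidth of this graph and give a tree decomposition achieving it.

The largest bag has 3 vertices, giving width 2; this decomposition certifies tw(G) ≤ 2. Since 8–6–5–3–2–7–1–4–8 is a cycle in G, G is not acyclic. Forests are exactly the graphs of treewidth ≤ 1, so tw(G) ≥ 2. The upper and lower bounds meet at 2, so that is the treewidth.

Treewidth 2.
One optimal decomposition is:
Bags: B1 = {5, 6, 8}  B2 = {3, 5, 8}  B3 = {2, 3, 8}  B4 = {2, 7, 8}  B5 = {1, 7, 8}  B6 = {1, 4, 8}
Tree: B1–B2, B2–B3, B3–B4, B4–B5, B5–B6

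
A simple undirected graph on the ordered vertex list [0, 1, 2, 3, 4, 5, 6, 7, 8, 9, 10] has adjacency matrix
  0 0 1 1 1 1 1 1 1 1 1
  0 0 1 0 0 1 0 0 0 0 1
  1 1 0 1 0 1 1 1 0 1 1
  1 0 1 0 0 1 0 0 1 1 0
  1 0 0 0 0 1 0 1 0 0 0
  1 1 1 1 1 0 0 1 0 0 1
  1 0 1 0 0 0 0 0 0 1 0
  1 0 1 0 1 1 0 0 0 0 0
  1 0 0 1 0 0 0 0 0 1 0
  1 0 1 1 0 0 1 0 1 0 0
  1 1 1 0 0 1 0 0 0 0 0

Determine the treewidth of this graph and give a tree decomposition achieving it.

Every bag has size at most 4, so the width is 4 − 1 = 3 and tw(G) ≤ 3. Conversely, {0, 3, 8, 9} is a clique of size 4, and the vertices of any clique must share a bag in every tree decomposition; so some bag has ≥ 4 vertices and tw(G) ≥ 3. The upper and lower bounds meet at 3, so that is the treewidth.

Treewidth 3.
One optimal decomposition is:
Bags: B1 = {0, 2, 3, 5}  B2 = {0, 2, 5, 10}  B3 = {1, 2, 5, 10}  B4 = {0, 2, 5, 7}  B5 = {0, 2, 3, 9}  B6 = {0, 2, 6, 9}  B7 = {0, 4, 5, 7}  B8 = {0, 3, 8, 9}
Tree: B1–B2, B2–B3, B2–B4, B1–B5, B5–B6, B4–B7, B5–B8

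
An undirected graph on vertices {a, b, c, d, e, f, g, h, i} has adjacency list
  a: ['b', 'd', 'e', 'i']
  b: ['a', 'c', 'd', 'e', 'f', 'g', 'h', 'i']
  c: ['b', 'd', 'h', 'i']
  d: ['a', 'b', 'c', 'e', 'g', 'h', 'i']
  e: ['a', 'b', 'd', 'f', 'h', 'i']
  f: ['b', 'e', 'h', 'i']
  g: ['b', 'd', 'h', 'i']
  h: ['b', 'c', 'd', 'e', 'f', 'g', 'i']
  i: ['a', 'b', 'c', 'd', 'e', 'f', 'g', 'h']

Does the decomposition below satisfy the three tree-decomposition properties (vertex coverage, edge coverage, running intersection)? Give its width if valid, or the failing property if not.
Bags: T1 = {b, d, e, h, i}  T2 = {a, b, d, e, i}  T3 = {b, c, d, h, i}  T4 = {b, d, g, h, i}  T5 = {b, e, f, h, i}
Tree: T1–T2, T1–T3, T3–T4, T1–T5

Every vertex of G appears in some bag (union = {a, b, c, d, e, f, g, h, i}); every edge is covered by a bag; and for each vertex v the set of bags containing v is connected in the bag tree. The decomposition is therefore valid. The largest bag has 5 vertices, so the width is 4.

Yes; width 4.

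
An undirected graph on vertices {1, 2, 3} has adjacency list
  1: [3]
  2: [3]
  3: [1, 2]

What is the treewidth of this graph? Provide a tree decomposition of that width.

Treewidth 1.
Bags: B1 = {2, 3}  B2 = {1, 3}
Tree: B1–B2

The largest bag has 2 vertices, giving width 1; this decomposition certifies tw(G) ≤ 1. Any graph with an edge has treewidth ≥ 1, and G has the edge 2–3. Combining the bounds, tw(G) = 1.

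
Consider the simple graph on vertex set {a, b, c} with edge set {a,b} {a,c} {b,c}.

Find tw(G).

A width-2 tree decomposition is:
Bags: B1 = {a, b, c}
Tree: (single bag)
A single bag containing all 3 vertices is trivially a valid decomposition of width 2. On the other hand G contains the 3-clique {a, b, c}. A clique must lie in a single bag of any decomposition, so no decomposition can have width below 2. The upper and lower bounds meet at 2, so that is the treewidth.

2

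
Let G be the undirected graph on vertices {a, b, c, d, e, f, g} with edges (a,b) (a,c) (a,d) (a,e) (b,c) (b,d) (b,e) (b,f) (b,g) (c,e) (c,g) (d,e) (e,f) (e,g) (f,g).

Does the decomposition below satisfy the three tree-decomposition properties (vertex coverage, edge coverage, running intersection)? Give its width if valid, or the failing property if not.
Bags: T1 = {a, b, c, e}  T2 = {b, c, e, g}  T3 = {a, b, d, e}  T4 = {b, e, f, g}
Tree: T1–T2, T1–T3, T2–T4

Yes; width 3.

Vertex coverage: the bags together contain {a, b, c, d, e, f, g}, the full vertex set. Edge coverage: each edge of G has both endpoints in at least one bag. Running intersection: for every vertex, the bags containing it form a connected subtree. All three properties hold, so this is a valid tree decomposition of width max|bag| − 1 = 3, and hence tw(G) ≤ 3.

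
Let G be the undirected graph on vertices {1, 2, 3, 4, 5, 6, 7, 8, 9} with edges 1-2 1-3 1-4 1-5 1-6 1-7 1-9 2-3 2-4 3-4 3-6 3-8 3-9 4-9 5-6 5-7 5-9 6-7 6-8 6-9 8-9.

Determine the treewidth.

3

A width-3 tree decomposition is:
Bags: B1 = {3, 6, 8, 9}  B2 = {1, 3, 6, 9}  B3 = {1, 5, 6, 9}  B4 = {1, 3, 4, 9}  B5 = {1, 5, 6, 7}  B6 = {1, 2, 3, 4}
Tree: B1–B2, B2–B3, B2–B4, B3–B5, B4–B6
The largest bag has 4 vertices, giving width 3; this decomposition certifies tw(G) ≤ 3. Conversely, {3, 6, 8, 9} is a clique of size 4, and the vertices of any clique must share a bag in every tree decomposition; so some bag has ≥ 4 vertices and tw(G) ≥ 3. The upper and lower bounds meet at 3, so that is the treewidth.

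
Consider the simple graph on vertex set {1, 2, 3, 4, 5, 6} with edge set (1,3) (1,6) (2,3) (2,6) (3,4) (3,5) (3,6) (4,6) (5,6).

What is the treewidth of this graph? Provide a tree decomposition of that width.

The largest bag has 3 vertices, giving width 2; this decomposition certifies tw(G) ≤ 2. For the lower bound, the 3 vertices {1, 3, 6} are pairwise adjacent, and any tree decomposition puts a clique entirely inside one bag — forcing width ≥ 2. Therefore the treewidth is 2.

Treewidth 2.
One such decomposition:
Bags: B1 = {3, 5, 6}  B2 = {2, 3, 6}  B3 = {3, 4, 6}  B4 = {1, 3, 6}
Tree: B1–B2, B1–B3, B1–B4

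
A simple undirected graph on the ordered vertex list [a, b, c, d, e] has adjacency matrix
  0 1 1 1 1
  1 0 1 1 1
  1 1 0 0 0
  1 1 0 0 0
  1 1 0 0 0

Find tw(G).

2

A width-2 tree decomposition is:
Bags: B1 = {a, b, e}  B2 = {a, b, d}  B3 = {a, b, c}
Tree: B1–B2, B2–B3
The largest bag has 3 vertices, giving width 2; this decomposition certifies tw(G) ≤ 2. For the lower bound, the 3 vertices {a, b, d} are pairwise adjacent, and any tree decomposition puts a clique entirely inside one bag — forcing width ≥ 2. Therefore the treewidth is 2.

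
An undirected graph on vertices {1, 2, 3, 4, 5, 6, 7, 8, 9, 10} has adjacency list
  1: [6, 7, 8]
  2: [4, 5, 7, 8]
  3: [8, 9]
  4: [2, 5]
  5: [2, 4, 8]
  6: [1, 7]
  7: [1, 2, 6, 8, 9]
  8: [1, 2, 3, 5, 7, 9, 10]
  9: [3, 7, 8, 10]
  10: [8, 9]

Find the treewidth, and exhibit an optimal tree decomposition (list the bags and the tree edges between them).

Each bag holds 3 vertices, so the decomposition has width 2, which upper-bounds the treewidth. Conversely, {8, 9, 10} is a clique of size 3, and the vertices of any clique must share a bag in every tree decomposition; so some bag has ≥ 3 vertices and tw(G) ≥ 2. Hence tw(G) = 2 exactly.

Treewidth 2.
Bags: B1 = {2, 7, 8}  B2 = {7, 8, 9}  B3 = {2, 5, 8}  B4 = {1, 7, 8}  B5 = {2, 4, 5}  B6 = {8, 9, 10}  B7 = {3, 8, 9}  B8 = {1, 6, 7}
Tree: B1–B2, B1–B3, B1–B4, B3–B5, B2–B6, B6–B7, B4–B8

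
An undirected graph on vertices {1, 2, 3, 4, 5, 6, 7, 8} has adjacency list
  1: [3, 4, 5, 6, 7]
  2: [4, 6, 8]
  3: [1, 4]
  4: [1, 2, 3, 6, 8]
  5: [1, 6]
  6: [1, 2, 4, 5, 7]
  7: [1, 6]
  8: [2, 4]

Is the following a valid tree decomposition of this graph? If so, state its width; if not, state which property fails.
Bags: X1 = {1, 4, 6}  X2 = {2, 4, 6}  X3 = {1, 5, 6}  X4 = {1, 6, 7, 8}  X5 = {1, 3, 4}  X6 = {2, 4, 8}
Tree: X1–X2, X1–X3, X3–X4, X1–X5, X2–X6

No — bags containing vertex 8 are not connected in the tree.

A tree decomposition must satisfy three properties: every vertex lies in some bag; for every edge, both endpoints lie together in some bag; and for every vertex, the bags containing it form a connected subtree. Here bags containing vertex 8 are not connected in the tree, so the decomposition is invalid.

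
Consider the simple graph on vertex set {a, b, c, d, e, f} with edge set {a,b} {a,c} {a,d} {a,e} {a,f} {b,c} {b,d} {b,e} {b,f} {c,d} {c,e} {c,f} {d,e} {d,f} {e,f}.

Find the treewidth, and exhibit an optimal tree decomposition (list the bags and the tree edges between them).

Treewidth 5.
Bags: B1 = {a, b, c, d, e, f}
Tree: (single bag)

A single bag containing all 6 vertices is trivially a valid decomposition of width 5. On the other hand G contains the 6-clique {a, b, c, d, e, f}. A clique must lie in a single bag of any decomposition, so no decomposition can have width below 5. Hence tw(G) = 5 exactly.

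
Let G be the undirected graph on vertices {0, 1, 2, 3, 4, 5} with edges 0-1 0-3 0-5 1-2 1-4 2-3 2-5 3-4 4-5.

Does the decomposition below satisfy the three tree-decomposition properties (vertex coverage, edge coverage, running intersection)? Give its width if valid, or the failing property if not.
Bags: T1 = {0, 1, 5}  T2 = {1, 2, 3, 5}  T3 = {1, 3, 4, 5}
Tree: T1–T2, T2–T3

A tree decomposition must satisfy three properties: every vertex lies in some bag; for every edge, both endpoints lie together in some bag; and for every vertex, the bags containing it form a connected subtree. Here edge (3,0) lies in no bag, so the decomposition is invalid.

No — edge (3,0) lies in no bag.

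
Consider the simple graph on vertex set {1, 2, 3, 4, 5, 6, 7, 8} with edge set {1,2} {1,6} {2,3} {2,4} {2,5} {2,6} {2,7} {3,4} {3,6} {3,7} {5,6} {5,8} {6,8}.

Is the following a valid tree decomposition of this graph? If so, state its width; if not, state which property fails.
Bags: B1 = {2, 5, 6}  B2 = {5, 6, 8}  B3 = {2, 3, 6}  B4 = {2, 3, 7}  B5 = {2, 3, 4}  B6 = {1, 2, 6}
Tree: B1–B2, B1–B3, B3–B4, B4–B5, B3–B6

Checking the three conditions: (i) the bags cover all of {1, 2, 3, 4, 5, 6, 7, 8}; (ii) for each edge, some bag contains both endpoints; (iii) the bags containing any fixed vertex form a subtree. All hold, so the decomposition is valid with width 3 − 1 = 2.

Yes; width 2.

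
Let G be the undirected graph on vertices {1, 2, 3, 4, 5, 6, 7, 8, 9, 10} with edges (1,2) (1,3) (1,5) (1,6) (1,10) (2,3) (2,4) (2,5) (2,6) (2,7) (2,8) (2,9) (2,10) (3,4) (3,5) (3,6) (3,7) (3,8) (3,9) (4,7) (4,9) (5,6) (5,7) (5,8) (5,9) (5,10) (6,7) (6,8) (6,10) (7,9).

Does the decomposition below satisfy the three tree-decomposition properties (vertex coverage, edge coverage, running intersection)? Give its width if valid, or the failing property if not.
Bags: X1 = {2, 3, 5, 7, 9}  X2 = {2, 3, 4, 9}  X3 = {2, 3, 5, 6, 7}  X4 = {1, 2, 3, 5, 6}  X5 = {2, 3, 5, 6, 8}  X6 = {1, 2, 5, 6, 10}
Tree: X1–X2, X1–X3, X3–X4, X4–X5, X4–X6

A tree decomposition must satisfy three properties: every vertex lies in some bag; for every edge, both endpoints lie together in some bag; and for every vertex, the bags containing it form a connected subtree. Here edge (7,4) lies in no bag, so the decomposition is invalid.

No — edge (7,4) lies in no bag.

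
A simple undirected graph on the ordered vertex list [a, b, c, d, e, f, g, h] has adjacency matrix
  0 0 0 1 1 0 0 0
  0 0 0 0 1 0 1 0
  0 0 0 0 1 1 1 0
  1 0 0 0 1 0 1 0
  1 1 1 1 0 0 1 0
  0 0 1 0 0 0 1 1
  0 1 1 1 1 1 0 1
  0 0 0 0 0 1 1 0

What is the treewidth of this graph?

A width-2 tree decomposition is:
Bags: B1 = {c, e, g}  B2 = {d, e, g}  B3 = {b, e, g}  B4 = {a, d, e}  B5 = {c, f, g}  B6 = {f, g, h}
Tree: B1–B2, B2–B3, B2–B4, B1–B5, B5–B6
Every bag has size at most 3, so the width is 3 − 1 = 2 and tw(G) ≤ 2. Conversely, {d, e, g} is a clique of size 3, and the vertices of any clique must share a bag in every tree decomposition; so some bag has ≥ 3 vertices and tw(G) ≥ 2. Combining the bounds, tw(G) = 2.

2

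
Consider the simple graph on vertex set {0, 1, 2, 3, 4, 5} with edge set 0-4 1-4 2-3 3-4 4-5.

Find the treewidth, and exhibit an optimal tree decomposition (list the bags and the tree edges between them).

Treewidth 1.
One such decomposition:
Bags: B1 = {1, 4}  B2 = {3, 4}  B3 = {2, 3}  B4 = {4, 5}  B5 = {0, 4}
Tree: B1–B2, B2–B3, B1–B4, B1–B5

Every bag has size at most 2, so the width is 2 − 1 = 1 and tw(G) ≤ 1. Since G has at least one edge (e.g. 1–4), it is not an edgeless graph, so tw(G) ≥ 1. The upper and lower bounds meet at 1, so that is the treewidth.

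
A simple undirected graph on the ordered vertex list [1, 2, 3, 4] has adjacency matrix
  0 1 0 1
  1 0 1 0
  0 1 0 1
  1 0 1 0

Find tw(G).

2

A width-2 tree decomposition is:
Bags: B1 = {2, 3, 4}  B2 = {1, 2, 4}
Tree: B1–B2
Every bag has size at most 3, so the width is 3 − 1 = 2 and tw(G) ≤ 2. The edges 2–3–4–1–2 form a cycle, so G is not a tree and its treewidth is at least 2. Therefore the treewidth is 2.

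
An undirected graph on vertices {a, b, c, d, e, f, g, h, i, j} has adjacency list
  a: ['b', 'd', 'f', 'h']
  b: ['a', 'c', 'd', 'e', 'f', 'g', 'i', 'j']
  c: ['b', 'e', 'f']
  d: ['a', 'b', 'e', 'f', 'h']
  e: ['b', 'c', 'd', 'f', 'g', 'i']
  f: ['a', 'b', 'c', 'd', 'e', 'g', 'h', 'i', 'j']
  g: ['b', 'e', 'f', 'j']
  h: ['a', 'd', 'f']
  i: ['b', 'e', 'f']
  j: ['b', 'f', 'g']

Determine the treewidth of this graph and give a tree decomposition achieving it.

The largest bag has 4 vertices, giving width 3; this decomposition certifies tw(G) ≤ 3. On the other hand G contains the 4-clique {a, d, f, h}. A clique must lie in a single bag of any decomposition, so no decomposition can have width below 3. Combining the bounds, tw(G) = 3.

Treewidth 3.
Bags: B1 = {b, e, f, g}  B2 = {b, d, e, f}  B3 = {b, c, e, f}  B4 = {b, f, g, j}  B5 = {a, b, d, f}  B6 = {b, e, f, i}  B7 = {a, d, f, h}
Tree: B1–B2, B1–B3, B1–B4, B2–B5, B3–B6, B5–B7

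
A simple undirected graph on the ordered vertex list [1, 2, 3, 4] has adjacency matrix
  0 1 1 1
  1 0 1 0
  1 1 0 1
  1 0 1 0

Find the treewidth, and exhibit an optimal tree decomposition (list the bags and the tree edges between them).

Treewidth 2.
Bags: B1 = {1, 3, 4}  B2 = {1, 2, 3}
Tree: B1–B2

The largest bag has 3 vertices, giving width 2; this decomposition certifies tw(G) ≤ 2. For the lower bound, the 3 vertices {1, 2, 3} are pairwise adjacent, and any tree decomposition puts a clique entirely inside one bag — forcing width ≥ 2. Hence tw(G) = 2 exactly.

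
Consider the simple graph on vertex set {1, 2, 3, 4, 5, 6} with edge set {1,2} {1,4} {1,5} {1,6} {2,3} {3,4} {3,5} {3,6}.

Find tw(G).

A width-2 tree decomposition is:
Bags: B1 = {1, 3, 4}  B2 = {1, 3, 5}  B3 = {1, 3, 6}  B4 = {1, 2, 3}
Tree: B1–B2, B2–B3, B3–B4
Every bag has size at most 3, so the width is 3 − 1 = 2 and tw(G) ≤ 2. For the lower bound, G contains the cycle 1–4–3–5–1, so G is not a forest; only forests have treewidth ≤ 1, hence tw(G) ≥ 2. Therefore the treewidth is 2.

2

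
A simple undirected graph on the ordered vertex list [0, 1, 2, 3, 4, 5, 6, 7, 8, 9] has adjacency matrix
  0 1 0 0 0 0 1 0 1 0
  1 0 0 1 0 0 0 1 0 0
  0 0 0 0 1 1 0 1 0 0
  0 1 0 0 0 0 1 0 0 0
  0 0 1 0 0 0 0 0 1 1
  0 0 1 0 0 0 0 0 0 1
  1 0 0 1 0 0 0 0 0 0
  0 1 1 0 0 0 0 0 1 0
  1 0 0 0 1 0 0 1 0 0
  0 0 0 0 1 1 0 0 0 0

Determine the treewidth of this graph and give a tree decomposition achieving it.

Treewidth 2.
One such decomposition:
Bags: B1 = {4, 5, 9}  B2 = {2, 4, 5}  B3 = {2, 4, 8}  B4 = {2, 7, 8}  B5 = {0, 7, 8}  B6 = {0, 1, 7}  B7 = {0, 1, 6}  B8 = {1, 3, 6}
Tree: B1–B2, B2–B3, B3–B4, B4–B5, B5–B6, B6–B7, B7–B8

The largest bag has 3 vertices, giving width 2; this decomposition certifies tw(G) ≤ 2. Since 9–5–2–4–9 is a cycle in G, G is not acyclic. Forests are exactly the graphs of treewidth ≤ 1, so tw(G) ≥ 2. Hence tw(G) = 2 exactly.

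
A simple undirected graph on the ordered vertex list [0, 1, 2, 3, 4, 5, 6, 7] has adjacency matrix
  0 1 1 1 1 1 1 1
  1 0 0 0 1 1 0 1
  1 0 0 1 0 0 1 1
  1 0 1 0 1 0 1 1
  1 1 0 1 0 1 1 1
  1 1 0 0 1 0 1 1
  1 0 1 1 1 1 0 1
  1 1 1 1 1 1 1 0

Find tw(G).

A width-4 tree decomposition is:
Bags: B1 = {0, 4, 5, 6, 7}  B2 = {0, 3, 4, 6, 7}  B3 = {0, 2, 3, 6, 7}  B4 = {0, 1, 4, 5, 7}
Tree: B1–B2, B2–B3, B1–B4
Every bag has size at most 5, so the width is 5 − 1 = 4 and tw(G) ≤ 4. On the other hand G contains the 5-clique {0, 2, 3, 6, 7}. A clique must lie in a single bag of any decomposition, so no decomposition can have width below 4. Hence tw(G) = 4 exactly.

4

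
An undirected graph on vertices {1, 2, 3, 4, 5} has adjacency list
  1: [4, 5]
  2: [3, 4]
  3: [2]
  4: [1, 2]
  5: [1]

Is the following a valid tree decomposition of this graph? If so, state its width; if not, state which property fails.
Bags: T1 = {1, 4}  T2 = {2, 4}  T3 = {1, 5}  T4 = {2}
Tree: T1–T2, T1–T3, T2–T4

No — vertex 3 appears in no bag.

A tree decomposition must satisfy three properties: every vertex lies in some bag; for every edge, both endpoints lie together in some bag; and for every vertex, the bags containing it form a connected subtree. Here vertex 3 appears in no bag, so the decomposition is invalid.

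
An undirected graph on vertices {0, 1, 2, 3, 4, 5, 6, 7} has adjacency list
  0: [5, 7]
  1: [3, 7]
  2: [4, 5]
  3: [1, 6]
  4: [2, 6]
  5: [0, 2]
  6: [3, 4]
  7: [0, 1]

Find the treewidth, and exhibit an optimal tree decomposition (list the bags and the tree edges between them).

Treewidth 2.
One such decomposition:
Bags: B1 = {0, 5, 7}  B2 = {1, 5, 7}  B3 = {1, 3, 5}  B4 = {3, 5, 6}  B5 = {4, 5, 6}  B6 = {2, 4, 5}
Tree: B1–B2, B2–B3, B3–B4, B4–B5, B5–B6

Every bag has size at most 3, so the width is 3 − 1 = 2 and tw(G) ≤ 2. For the lower bound, G contains the cycle 5–0–7–1–3–6–4–2–5, so G is not a forest; only forests have treewidth ≤ 1, hence tw(G) ≥ 2. Hence tw(G) = 2 exactly.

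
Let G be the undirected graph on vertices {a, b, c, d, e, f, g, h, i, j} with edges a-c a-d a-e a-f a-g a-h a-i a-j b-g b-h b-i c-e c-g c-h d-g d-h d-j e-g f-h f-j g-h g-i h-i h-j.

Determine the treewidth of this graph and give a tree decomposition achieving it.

Each bag holds 4 vertices, so the decomposition has width 3, which upper-bounds the treewidth. Conversely, {a, c, e, g} is a clique of size 4, and the vertices of any clique must share a bag in every tree decomposition; so some bag has ≥ 4 vertices and tw(G) ≥ 3. Therefore the treewidth is 3.

Treewidth 3.
One optimal decomposition is:
Bags: B1 = {a, d, g, h}  B2 = {a, c, g, h}  B3 = {a, g, h, i}  B4 = {a, c, e, g}  B5 = {a, d, h, j}  B6 = {b, g, h, i}  B7 = {a, f, h, j}
Tree: B1–B2, B1–B3, B2–B4, B1–B5, B3–B6, B5–B7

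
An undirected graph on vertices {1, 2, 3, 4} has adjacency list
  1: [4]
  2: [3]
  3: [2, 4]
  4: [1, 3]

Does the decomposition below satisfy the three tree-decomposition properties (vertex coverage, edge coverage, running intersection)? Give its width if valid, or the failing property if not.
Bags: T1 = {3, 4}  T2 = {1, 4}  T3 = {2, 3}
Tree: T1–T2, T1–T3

Checking the three conditions: (i) the bags cover all of {1, 2, 3, 4}; (ii) for each edge, some bag contains both endpoints; (iii) the bags containing any fixed vertex form a subtree. All hold, so the decomposition is valid with width 2 − 1 = 1.

Yes; width 1.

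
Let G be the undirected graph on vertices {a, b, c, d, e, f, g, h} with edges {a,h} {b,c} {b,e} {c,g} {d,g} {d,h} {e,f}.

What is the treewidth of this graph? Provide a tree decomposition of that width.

Each bag holds 2 vertices, so the decomposition has width 1, which upper-bounds the treewidth. Any graph with an edge has treewidth ≥ 1, and G has the edge a–h. Hence tw(G) = 1 exactly.

Treewidth 1.
One optimal decomposition is:
Bags: B1 = {a, h}  B2 = {d, h}  B3 = {d, g}  B4 = {c, g}  B5 = {b, c}  B6 = {b, e}  B7 = {e, f}
Tree: B1–B2, B2–B3, B3–B4, B4–B5, B5–B6, B6–B7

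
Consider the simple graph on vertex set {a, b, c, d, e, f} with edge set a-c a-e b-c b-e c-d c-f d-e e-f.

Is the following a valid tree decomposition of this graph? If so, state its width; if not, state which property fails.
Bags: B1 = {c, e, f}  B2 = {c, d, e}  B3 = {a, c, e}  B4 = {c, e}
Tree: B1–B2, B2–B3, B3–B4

No — vertex b appears in no bag.

A tree decomposition must satisfy three properties: every vertex lies in some bag; for every edge, both endpoints lie together in some bag; and for every vertex, the bags containing it form a connected subtree. Here vertex b appears in no bag, so the decomposition is invalid.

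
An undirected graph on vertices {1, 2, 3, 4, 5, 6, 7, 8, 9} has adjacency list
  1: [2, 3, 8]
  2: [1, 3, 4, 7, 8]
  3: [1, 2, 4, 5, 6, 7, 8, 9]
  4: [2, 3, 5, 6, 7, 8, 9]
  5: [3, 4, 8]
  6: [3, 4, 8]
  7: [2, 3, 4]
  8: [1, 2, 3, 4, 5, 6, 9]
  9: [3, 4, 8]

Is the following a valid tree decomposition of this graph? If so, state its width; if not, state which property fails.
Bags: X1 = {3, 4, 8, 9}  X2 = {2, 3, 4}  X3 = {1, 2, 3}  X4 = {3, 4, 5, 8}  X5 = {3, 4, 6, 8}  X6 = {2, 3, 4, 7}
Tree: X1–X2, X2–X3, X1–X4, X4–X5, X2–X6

A tree decomposition must satisfy three properties: every vertex lies in some bag; for every edge, both endpoints lie together in some bag; and for every vertex, the bags containing it form a connected subtree. Here edge (8,2) lies in no bag, so the decomposition is invalid.

No — edge (8,2) lies in no bag.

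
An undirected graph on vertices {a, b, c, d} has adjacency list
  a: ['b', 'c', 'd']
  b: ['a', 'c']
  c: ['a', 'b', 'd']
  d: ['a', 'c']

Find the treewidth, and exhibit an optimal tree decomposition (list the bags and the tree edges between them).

Treewidth 2.
One such decomposition:
Bags: B1 = {a, c, d}  B2 = {a, b, c}
Tree: B1–B2

Every bag has size at most 3, so the width is 3 − 1 = 2 and tw(G) ≤ 2. For the lower bound, the 3 vertices {a, c, d} are pairwise adjacent, and any tree decomposition puts a clique entirely inside one bag — forcing width ≥ 2. Hence tw(G) = 2 exactly.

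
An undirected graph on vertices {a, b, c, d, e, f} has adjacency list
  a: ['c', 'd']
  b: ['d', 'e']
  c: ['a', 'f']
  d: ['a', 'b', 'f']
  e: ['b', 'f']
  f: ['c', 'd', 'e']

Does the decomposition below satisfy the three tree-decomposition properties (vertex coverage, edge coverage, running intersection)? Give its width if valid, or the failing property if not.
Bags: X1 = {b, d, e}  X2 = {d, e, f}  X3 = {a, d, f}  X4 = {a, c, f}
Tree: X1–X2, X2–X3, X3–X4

Every vertex of G appears in some bag (union = {a, b, c, d, e, f}); every edge is covered by a bag; and for each vertex v the set of bags containing v is connected in the bag tree. The decomposition is therefore valid. The largest bag has 3 vertices, so the width is 2.

Yes; width 2.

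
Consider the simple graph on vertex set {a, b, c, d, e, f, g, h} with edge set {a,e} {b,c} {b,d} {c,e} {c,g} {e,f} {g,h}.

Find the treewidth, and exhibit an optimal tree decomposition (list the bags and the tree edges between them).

The largest bag has 2 vertices, giving width 1; this decomposition certifies tw(G) ≤ 1. G has an edge, so its treewidth is at least 1. The upper and lower bounds meet at 1, so that is the treewidth.

Treewidth 1.
Bags: B1 = {b, d}  B2 = {b, c}  B3 = {c, g}  B4 = {g, h}  B5 = {c, e}  B6 = {e, f}  B7 = {a, e}
Tree: B1–B2, B2–B3, B3–B4, B3–B5, B5–B6, B5–B7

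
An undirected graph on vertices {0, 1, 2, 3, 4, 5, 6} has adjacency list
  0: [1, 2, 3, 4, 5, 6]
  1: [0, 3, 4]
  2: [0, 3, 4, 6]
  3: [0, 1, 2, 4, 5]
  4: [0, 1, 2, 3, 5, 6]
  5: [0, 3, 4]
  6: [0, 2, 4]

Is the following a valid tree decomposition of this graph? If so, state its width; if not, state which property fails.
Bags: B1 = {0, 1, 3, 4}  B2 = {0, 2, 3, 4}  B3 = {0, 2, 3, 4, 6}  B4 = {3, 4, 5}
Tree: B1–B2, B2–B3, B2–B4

No — edge (0,5) lies in no bag.

A tree decomposition must satisfy three properties: every vertex lies in some bag; for every edge, both endpoints lie together in some bag; and for every vertex, the bags containing it form a connected subtree. Here edge (0,5) lies in no bag, so the decomposition is invalid.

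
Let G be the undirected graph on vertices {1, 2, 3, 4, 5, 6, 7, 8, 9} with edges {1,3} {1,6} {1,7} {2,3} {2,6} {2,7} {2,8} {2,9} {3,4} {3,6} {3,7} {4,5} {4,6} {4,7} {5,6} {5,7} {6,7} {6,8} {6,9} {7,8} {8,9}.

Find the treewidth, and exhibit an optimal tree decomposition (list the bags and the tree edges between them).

Treewidth 3.
One such decomposition:
Bags: B1 = {2, 3, 6, 7}  B2 = {3, 4, 6, 7}  B3 = {1, 3, 6, 7}  B4 = {2, 6, 7, 8}  B5 = {4, 5, 6, 7}  B6 = {2, 6, 8, 9}
Tree: B1–B2, B1–B3, B1–B4, B2–B5, B4–B6

The largest bag has 4 vertices, giving width 3; this decomposition certifies tw(G) ≤ 3. On the other hand G contains the 4-clique {2, 6, 8, 9}. A clique must lie in a single bag of any decomposition, so no decomposition can have width below 3. The upper and lower bounds meet at 3, so that is the treewidth.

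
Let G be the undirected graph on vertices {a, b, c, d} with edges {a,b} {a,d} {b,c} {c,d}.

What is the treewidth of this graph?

2

A width-2 tree decomposition is:
Bags: B1 = {b, c, d}  B2 = {a, b, d}
Tree: B1–B2
Every bag has size at most 3, so the width is 3 − 1 = 2 and tw(G) ≤ 2. The edges d–c–b–a–d form a cycle, so G is not a tree and its treewidth is at least 2. The upper and lower bounds meet at 2, so that is the treewidth.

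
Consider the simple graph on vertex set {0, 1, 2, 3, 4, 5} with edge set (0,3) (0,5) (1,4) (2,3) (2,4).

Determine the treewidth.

1

A width-1 tree decomposition is:
Bags: B1 = {1, 4}  B2 = {2, 4}  B3 = {2, 3}  B4 = {0, 3}  B5 = {0, 5}
Tree: B1–B2, B2–B3, B3–B4, B4–B5
Each bag holds 2 vertices, so the decomposition has width 1, which upper-bounds the treewidth. G has an edge, so its treewidth is at least 1. The upper and lower bounds meet at 1, so that is the treewidth.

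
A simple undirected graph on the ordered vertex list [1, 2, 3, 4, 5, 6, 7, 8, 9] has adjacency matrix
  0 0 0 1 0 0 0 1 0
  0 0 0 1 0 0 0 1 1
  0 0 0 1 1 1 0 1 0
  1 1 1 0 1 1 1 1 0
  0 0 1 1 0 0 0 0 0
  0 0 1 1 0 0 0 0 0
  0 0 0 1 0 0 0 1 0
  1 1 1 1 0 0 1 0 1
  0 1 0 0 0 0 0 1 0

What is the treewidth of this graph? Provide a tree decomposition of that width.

Treewidth 2.
One optimal decomposition is:
Bags: B1 = {1, 4, 8}  B2 = {3, 4, 8}  B3 = {4, 7, 8}  B4 = {3, 4, 6}  B5 = {3, 4, 5}  B6 = {2, 4, 8}  B7 = {2, 8, 9}
Tree: B1–B2, B1–B3, B2–B4, B2–B5, B3–B6, B6–B7

The largest bag has 3 vertices, giving width 2; this decomposition certifies tw(G) ≤ 2. On the other hand G contains the 3-clique {2, 8, 9}. A clique must lie in a single bag of any decomposition, so no decomposition can have width below 2. Hence tw(G) = 2 exactly.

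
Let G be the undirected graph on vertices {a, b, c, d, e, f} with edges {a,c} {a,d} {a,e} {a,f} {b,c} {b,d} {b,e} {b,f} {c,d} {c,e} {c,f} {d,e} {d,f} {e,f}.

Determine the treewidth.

A width-4 tree decomposition is:
Bags: B1 = {a, c, d, e, f}  B2 = {b, c, d, e, f}
Tree: B1–B2
The largest bag has 5 vertices, giving width 4; this decomposition certifies tw(G) ≤ 4. Conversely, {a, c, d, e, f} is a clique of size 5, and the vertices of any clique must share a bag in every tree decomposition; so some bag has ≥ 5 vertices and tw(G) ≥ 4. Combining the bounds, tw(G) = 4.

4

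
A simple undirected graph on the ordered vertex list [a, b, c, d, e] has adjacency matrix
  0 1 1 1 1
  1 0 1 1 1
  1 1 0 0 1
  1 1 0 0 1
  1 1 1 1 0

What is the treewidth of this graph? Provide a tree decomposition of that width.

Treewidth 3.
One such decomposition:
Bags: B1 = {a, b, c, e}  B2 = {a, b, d, e}
Tree: B1–B2

The largest bag has 4 vertices, giving width 3; this decomposition certifies tw(G) ≤ 3. Conversely, {a, b, d, e} is a clique of size 4, and the vertices of any clique must share a bag in every tree decomposition; so some bag has ≥ 4 vertices and tw(G) ≥ 3. Hence tw(G) = 3 exactly.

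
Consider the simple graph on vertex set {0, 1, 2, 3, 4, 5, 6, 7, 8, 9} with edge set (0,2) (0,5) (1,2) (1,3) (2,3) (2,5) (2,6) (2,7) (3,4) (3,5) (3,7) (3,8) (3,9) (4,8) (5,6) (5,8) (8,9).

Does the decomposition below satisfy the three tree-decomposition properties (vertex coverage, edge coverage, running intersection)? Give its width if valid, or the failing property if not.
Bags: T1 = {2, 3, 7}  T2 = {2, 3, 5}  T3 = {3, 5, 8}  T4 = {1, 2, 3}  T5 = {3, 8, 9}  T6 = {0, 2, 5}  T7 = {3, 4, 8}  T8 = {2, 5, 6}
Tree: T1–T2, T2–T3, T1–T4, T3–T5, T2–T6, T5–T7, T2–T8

Yes; width 2.

Checking the three conditions: (i) the bags cover all of {0, 1, 2, 3, 4, 5, 6, 7, 8, 9}; (ii) for each edge, some bag contains both endpoints; (iii) the bags containing any fixed vertex form a subtree. All hold, so the decomposition is valid with width 3 − 1 = 2.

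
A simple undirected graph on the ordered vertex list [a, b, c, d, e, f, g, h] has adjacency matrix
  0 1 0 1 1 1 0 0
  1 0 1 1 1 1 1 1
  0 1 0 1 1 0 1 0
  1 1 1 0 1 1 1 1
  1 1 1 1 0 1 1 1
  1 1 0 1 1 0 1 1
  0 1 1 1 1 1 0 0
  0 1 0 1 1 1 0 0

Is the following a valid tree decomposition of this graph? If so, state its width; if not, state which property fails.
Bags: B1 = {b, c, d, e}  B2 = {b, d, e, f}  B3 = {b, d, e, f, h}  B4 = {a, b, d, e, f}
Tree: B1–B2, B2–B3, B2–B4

A tree decomposition must satisfy three properties: every vertex lies in some bag; for every edge, both endpoints lie together in some bag; and for every vertex, the bags containing it form a connected subtree. Here vertex g appears in no bag, so the decomposition is invalid.

No — vertex g appears in no bag.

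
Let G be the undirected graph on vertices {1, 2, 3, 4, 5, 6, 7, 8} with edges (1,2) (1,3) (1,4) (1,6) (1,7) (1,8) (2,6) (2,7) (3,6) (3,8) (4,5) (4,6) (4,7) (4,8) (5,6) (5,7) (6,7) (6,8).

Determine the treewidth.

A width-3 tree decomposition is:
Bags: B1 = {1, 4, 6, 8}  B2 = {1, 4, 6, 7}  B3 = {1, 2, 6, 7}  B4 = {1, 3, 6, 8}  B5 = {4, 5, 6, 7}
Tree: B1–B2, B2–B3, B1–B4, B2–B5
The largest bag has 4 vertices, giving width 3; this decomposition certifies tw(G) ≤ 3. On the other hand G contains the 4-clique {1, 2, 6, 7}. A clique must lie in a single bag of any decomposition, so no decomposition can have width below 3. Therefore the treewidth is 3.

3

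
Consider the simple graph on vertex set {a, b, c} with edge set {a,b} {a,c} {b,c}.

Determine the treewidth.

A width-2 tree decomposition is:
Bags: B1 = {a, b, c}
Tree: (single bag)
A single bag containing all 3 vertices is trivially a valid decomposition of width 2. Conversely, {a, b, c} is a clique of size 3, and the vertices of any clique must share a bag in every tree decomposition; so some bag has ≥ 3 vertices and tw(G) ≥ 2. Hence tw(G) = 2 exactly.

2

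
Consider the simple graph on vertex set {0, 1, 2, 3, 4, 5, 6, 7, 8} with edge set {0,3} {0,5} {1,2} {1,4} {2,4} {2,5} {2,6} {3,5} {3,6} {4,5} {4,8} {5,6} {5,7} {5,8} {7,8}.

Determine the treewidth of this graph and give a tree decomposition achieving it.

Treewidth 2.
One optimal decomposition is:
Bags: B1 = {3, 5, 6}  B2 = {2, 5, 6}  B3 = {2, 4, 5}  B4 = {1, 2, 4}  B5 = {0, 3, 5}  B6 = {4, 5, 8}  B7 = {5, 7, 8}
Tree: B1–B2, B2–B3, B3–B4, B1–B5, B3–B6, B6–B7

Every bag has size at most 3, so the width is 3 − 1 = 2 and tw(G) ≤ 2. For the lower bound, the 3 vertices {1, 2, 4} are pairwise adjacent, and any tree decomposition puts a clique entirely inside one bag — forcing width ≥ 2. Combining the bounds, tw(G) = 2.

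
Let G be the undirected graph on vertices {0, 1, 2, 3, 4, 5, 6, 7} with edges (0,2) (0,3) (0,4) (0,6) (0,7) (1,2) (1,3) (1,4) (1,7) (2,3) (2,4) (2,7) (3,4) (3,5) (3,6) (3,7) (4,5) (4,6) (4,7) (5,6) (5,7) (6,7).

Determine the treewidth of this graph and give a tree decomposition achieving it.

Every bag has size at most 5, so the width is 5 − 1 = 4 and tw(G) ≤ 4. For the lower bound, the 5 vertices {0, 2, 3, 4, 7} are pairwise adjacent, and any tree decomposition puts a clique entirely inside one bag — forcing width ≥ 4. Therefore the treewidth is 4.

Treewidth 4.
One optimal decomposition is:
Bags: B1 = {0, 2, 3, 4, 7}  B2 = {0, 3, 4, 6, 7}  B3 = {1, 2, 3, 4, 7}  B4 = {3, 4, 5, 6, 7}
Tree: B1–B2, B1–B3, B2–B4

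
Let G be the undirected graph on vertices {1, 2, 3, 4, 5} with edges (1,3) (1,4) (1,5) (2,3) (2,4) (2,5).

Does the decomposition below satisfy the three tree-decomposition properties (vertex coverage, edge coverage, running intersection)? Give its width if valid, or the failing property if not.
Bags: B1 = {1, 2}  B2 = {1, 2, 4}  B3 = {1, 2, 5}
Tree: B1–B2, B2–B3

A tree decomposition must satisfy three properties: every vertex lies in some bag; for every edge, both endpoints lie together in some bag; and for every vertex, the bags containing it form a connected subtree. Here vertex 3 appears in no bag, so the decomposition is invalid.

No — vertex 3 appears in no bag.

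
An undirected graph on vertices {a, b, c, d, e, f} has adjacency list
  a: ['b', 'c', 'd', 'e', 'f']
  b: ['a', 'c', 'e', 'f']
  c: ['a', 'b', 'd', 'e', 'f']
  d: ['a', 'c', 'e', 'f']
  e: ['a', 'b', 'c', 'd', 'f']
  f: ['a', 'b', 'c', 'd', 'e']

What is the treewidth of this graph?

4

A width-4 tree decomposition is:
Bags: B1 = {a, b, c, e, f}  B2 = {a, c, d, e, f}
Tree: B1–B2
The largest bag has 5 vertices, giving width 4; this decomposition certifies tw(G) ≤ 4. Conversely, {a, c, d, e, f} is a clique of size 5, and the vertices of any clique must share a bag in every tree decomposition; so some bag has ≥ 5 vertices and tw(G) ≥ 4. Hence tw(G) = 4 exactly.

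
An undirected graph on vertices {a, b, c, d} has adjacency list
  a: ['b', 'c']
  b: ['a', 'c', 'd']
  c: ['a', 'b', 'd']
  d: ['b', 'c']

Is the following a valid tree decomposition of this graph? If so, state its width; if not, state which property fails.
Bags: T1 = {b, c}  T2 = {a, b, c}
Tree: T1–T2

A tree decomposition must satisfy three properties: every vertex lies in some bag; for every edge, both endpoints lie together in some bag; and for every vertex, the bags containing it form a connected subtree. Here vertex d appears in no bag, so the decomposition is invalid.

No — vertex d appears in no bag.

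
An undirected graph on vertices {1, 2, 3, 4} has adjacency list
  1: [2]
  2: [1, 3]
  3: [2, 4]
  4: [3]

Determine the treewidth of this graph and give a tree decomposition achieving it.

Treewidth 1.
One such decomposition:
Bags: B1 = {1, 2}  B2 = {2, 3}  B3 = {3, 4}
Tree: B1–B2, B2–B3

Every bag has size at most 2, so the width is 2 − 1 = 1 and tw(G) ≤ 1. Since G has at least one edge (e.g. 1–2), it is not an edgeless graph, so tw(G) ≥ 1. The upper and lower bounds meet at 1, so that is the treewidth.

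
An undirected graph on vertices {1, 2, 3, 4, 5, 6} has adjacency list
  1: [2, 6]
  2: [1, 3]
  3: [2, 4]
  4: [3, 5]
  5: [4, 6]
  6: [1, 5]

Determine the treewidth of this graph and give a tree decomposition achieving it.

Treewidth 2.
One such decomposition:
Bags: B1 = {4, 5, 6}  B2 = {1, 4, 6}  B3 = {1, 2, 4}  B4 = {2, 3, 4}
Tree: B1–B2, B2–B3, B3–B4

The largest bag has 3 vertices, giving width 2; this decomposition certifies tw(G) ≤ 2. For the lower bound, G contains the cycle 4–5–6–1–2–3–4, so G is not a forest; only forests have treewidth ≤ 1, hence tw(G) ≥ 2. Hence tw(G) = 2 exactly.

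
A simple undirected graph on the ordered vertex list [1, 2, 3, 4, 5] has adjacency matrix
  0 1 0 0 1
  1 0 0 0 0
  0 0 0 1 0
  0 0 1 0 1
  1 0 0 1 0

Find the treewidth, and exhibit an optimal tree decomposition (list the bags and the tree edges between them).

The largest bag has 2 vertices, giving width 1; this decomposition certifies tw(G) ≤ 1. G has an edge, so its treewidth is at least 1. Therefore the treewidth is 1.

Treewidth 1.
One optimal decomposition is:
Bags: B1 = {1, 2}  B2 = {1, 5}  B3 = {4, 5}  B4 = {3, 4}
Tree: B1–B2, B2–B3, B3–B4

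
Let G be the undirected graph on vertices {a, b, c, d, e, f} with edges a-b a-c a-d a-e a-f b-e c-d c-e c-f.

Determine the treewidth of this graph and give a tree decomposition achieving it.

Treewidth 2.
One such decomposition:
Bags: B1 = {a, c, d}  B2 = {a, c, f}  B3 = {a, c, e}  B4 = {a, b, e}
Tree: B1–B2, B1–B3, B3–B4

The largest bag has 3 vertices, giving width 2; this decomposition certifies tw(G) ≤ 2. For the lower bound, the 3 vertices {a, c, d} are pairwise adjacent, and any tree decomposition puts a clique entirely inside one bag — forcing width ≥ 2. Combining the bounds, tw(G) = 2.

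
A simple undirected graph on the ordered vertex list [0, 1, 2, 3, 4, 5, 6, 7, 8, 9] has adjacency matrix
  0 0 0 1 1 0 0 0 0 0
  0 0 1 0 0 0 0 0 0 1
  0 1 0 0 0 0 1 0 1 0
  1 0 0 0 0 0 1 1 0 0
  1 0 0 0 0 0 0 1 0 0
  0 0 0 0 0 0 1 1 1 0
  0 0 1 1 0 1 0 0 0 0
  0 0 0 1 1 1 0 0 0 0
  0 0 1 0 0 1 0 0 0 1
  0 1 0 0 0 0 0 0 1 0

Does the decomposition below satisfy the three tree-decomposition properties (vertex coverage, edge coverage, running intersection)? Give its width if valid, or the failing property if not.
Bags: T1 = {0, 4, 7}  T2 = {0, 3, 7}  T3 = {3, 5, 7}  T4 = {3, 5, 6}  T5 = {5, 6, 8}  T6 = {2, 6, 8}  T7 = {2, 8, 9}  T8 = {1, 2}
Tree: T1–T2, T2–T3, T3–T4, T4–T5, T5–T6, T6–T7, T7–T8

No — edge (9,1) lies in no bag.

A tree decomposition must satisfy three properties: every vertex lies in some bag; for every edge, both endpoints lie together in some bag; and for every vertex, the bags containing it form a connected subtree. Here edge (9,1) lies in no bag, so the decomposition is invalid.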